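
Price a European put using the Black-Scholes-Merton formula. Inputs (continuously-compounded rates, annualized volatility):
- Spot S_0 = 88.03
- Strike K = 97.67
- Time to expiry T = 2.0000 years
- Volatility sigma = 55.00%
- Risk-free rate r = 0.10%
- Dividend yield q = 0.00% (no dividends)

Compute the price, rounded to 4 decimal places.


Answer: Price = 33.0230

Derivation:
d1 = (ln(S/K) + (r - q + 0.5*sigma^2) * T) / (sigma * sqrt(T)) = 0.25787955
d2 = d1 - sigma * sqrt(T) = -0.51993791
exp(-rT) = 0.99800200; exp(-qT) = 1.00000000
P = K * exp(-rT) * N(-d2) - S_0 * exp(-qT) * N(-d1)
N(-d1) = 0.39824993; N(-d2) = 0.69844657
P = 97.6700 * 0.99800200 * 0.69844657 - 88.0300 * 1.00000000 * 0.39824993 = 33.0230


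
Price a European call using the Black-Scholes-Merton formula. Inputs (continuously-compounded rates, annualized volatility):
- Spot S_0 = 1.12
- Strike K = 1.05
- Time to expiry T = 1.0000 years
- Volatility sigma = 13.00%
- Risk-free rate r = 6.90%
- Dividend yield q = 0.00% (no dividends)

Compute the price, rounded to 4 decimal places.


d1 = (ln(S/K) + (r - q + 0.5*sigma^2) * T) / (sigma * sqrt(T)) = 1.09221939
d2 = d1 - sigma * sqrt(T) = 0.96221939
exp(-rT) = 0.93332668; exp(-qT) = 1.00000000
C = S_0 * exp(-qT) * N(d1) - K * exp(-rT) * N(d2)
N(d1) = 0.86263166; N(d2) = 0.83203030
C = 1.1200 * 1.00000000 * 0.86263166 - 1.0500 * 0.93332668 * 0.83203030 = 0.1508

Answer: Price = 0.1508


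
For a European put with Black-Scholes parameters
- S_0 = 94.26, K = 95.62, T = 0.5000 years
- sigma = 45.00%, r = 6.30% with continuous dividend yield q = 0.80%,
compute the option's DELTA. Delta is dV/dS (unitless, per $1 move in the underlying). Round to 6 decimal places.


Answer: Delta = -0.418864

Derivation:
d1 = 0.2005037994; d2 = -0.1176942521
phi(d1) = 0.3910032449; exp(-qT) = 0.9960079893; exp(-rT) = 0.9689909565
N(-d1) = 0.4205432934
Delta = -exp(-qT) * N(-d1) = -0.9960079893 * 0.4205432934 = -0.418864


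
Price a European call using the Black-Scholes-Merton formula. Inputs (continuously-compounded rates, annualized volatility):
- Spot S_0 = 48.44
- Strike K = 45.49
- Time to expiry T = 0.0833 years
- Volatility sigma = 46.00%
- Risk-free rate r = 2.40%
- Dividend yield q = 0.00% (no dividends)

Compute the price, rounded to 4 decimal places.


Answer: Price = 4.2935

Derivation:
d1 = (ln(S/K) + (r - q + 0.5*sigma^2) * T) / (sigma * sqrt(T)) = 0.55471164
d2 = d1 - sigma * sqrt(T) = 0.42194764
exp(-rT) = 0.99800280; exp(-qT) = 1.00000000
C = S_0 * exp(-qT) * N(d1) - K * exp(-rT) * N(d2)
N(d1) = 0.71045404; N(d2) = 0.66346838
C = 48.4400 * 1.00000000 * 0.71045404 - 45.4900 * 0.99800280 * 0.66346838 = 4.2935


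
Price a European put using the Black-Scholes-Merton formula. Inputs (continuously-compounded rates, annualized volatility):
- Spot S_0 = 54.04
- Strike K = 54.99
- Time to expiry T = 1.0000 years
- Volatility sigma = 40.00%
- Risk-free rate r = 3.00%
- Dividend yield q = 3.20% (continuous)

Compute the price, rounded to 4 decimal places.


Answer: Price = 8.9011

Derivation:
d1 = (ln(S/K) + (r - q + 0.5*sigma^2) * T) / (sigma * sqrt(T)) = 0.15143291
d2 = d1 - sigma * sqrt(T) = -0.24856709
exp(-rT) = 0.97044553; exp(-qT) = 0.96850658
P = K * exp(-rT) * N(-d2) - S_0 * exp(-qT) * N(-d1)
N(-d1) = 0.43981712; N(-d2) = 0.59815217
P = 54.9900 * 0.97044553 * 0.59815217 - 54.0400 * 0.96850658 * 0.43981712 = 8.9011


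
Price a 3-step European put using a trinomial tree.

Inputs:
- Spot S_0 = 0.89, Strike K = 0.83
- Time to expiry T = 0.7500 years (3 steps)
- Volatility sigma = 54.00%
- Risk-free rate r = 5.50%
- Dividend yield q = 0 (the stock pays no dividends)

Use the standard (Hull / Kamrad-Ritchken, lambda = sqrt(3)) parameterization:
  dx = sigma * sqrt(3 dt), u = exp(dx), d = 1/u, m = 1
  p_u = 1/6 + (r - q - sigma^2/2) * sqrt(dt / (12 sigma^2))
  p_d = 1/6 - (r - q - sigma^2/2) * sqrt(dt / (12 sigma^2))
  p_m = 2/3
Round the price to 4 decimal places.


dt = T/N = 0.250000; dx = sigma*sqrt(3*dt) = 0.467654
u = exp(dx) = 1.596245; d = 1/u = 0.626470
p_u = 0.142397, p_m = 0.666667, p_d = 0.190937
Discount per step: exp(-r*dt) = 0.986344
Stock lattice S(k, j) with j the centered position index:
  k=0: S(0,+0) = 0.8900
  k=1: S(1,-1) = 0.5576; S(1,+0) = 0.8900; S(1,+1) = 1.4207
  k=2: S(2,-2) = 0.3493; S(2,-1) = 0.5576; S(2,+0) = 0.8900; S(2,+1) = 1.4207; S(2,+2) = 2.2677
  k=3: S(3,-3) = 0.2188; S(3,-2) = 0.3493; S(3,-1) = 0.5576; S(3,+0) = 0.8900; S(3,+1) = 1.4207; S(3,+2) = 2.2677; S(3,+3) = 3.6198
Terminal payoffs V(N, j) = max(K - S_T, 0):
  V(3,-3) = 0.611178; V(3,-2) = 0.480706; V(3,-1) = 0.272441; V(3,+0) = 0.000000; V(3,+1) = 0.000000; V(3,+2) = 0.000000; V(3,+3) = 0.000000
Backward induction: V(k, j) = exp(-r*dt) * [p_u * V(k+1, j+1) + p_m * V(k+1, j) + p_d * V(k+1, j-1)]
  V(2,-2) = exp(-r*dt) * [p_u*0.272441 + p_m*0.480706 + p_d*0.611178] = 0.469462
  V(2,-1) = exp(-r*dt) * [p_u*0.000000 + p_m*0.272441 + p_d*0.480706] = 0.269678
  V(2,+0) = exp(-r*dt) * [p_u*0.000000 + p_m*0.000000 + p_d*0.272441] = 0.051309
  V(2,+1) = exp(-r*dt) * [p_u*0.000000 + p_m*0.000000 + p_d*0.000000] = 0.000000
  V(2,+2) = exp(-r*dt) * [p_u*0.000000 + p_m*0.000000 + p_d*0.000000] = 0.000000
  V(1,-1) = exp(-r*dt) * [p_u*0.051309 + p_m*0.269678 + p_d*0.469462] = 0.272950
  V(1,+0) = exp(-r*dt) * [p_u*0.000000 + p_m*0.051309 + p_d*0.269678] = 0.084527
  V(1,+1) = exp(-r*dt) * [p_u*0.000000 + p_m*0.000000 + p_d*0.051309] = 0.009663
  V(0,+0) = exp(-r*dt) * [p_u*0.009663 + p_m*0.084527 + p_d*0.272950] = 0.108344

Answer: Price = V(0,0) = 0.1083


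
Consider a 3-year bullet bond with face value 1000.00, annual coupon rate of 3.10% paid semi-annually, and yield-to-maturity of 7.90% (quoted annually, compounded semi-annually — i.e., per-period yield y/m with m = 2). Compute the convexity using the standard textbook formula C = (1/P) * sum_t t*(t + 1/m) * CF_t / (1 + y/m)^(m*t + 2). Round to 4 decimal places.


Answer: Convexity = 9.1951

Derivation:
Coupon per period c = face * coupon_rate / m = 15.500000
Periods per year m = 2; per-period yield y/m = 0.039500
Number of cashflows N = 6
Cashflows (t years, CF_t, discount factor 1/(1+y/m)^(m*t), PV):
  t = 0.5000: CF_t = 15.500000, DF = 0.962001, PV = 14.911015
  t = 1.0000: CF_t = 15.500000, DF = 0.925446, PV = 14.344411
  t = 1.5000: CF_t = 15.500000, DF = 0.890280, PV = 13.799337
  t = 2.0000: CF_t = 15.500000, DF = 0.856450, PV = 13.274975
  t = 2.5000: CF_t = 15.500000, DF = 0.823906, PV = 12.770539
  t = 3.0000: CF_t = 1015.500000, DF = 0.792598, PV = 804.883391
Price P = sum_t PV_t = 873.983668
Convexity numerator sum_t t*(t + 1/m) * CF_t / (1+y/m)^(m*t + 2):
  t = 0.5000: term = 6.899668
  t = 1.0000: term = 19.912463
  t = 1.5000: term = 38.311617
  t = 2.0000: term = 61.426354
  t = 2.5000: term = 88.638318
  t = 3.0000: term = 7821.197945
Convexity = (1/P) * sum = 8036.386366 / 873.983668 = 9.195122


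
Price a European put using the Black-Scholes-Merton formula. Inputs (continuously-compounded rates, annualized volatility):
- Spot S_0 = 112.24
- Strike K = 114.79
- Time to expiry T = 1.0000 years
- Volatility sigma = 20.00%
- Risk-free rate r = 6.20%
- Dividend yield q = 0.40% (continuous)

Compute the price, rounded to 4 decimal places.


Answer: Price = 6.9353

Derivation:
d1 = (ln(S/K) + (r - q + 0.5*sigma^2) * T) / (sigma * sqrt(T)) = 0.27767532
d2 = d1 - sigma * sqrt(T) = 0.07767532
exp(-rT) = 0.93988289; exp(-qT) = 0.99600799
P = K * exp(-rT) * N(-d2) - S_0 * exp(-qT) * N(-d1)
N(-d1) = 0.39063080; N(-d2) = 0.46904316
P = 114.7900 * 0.93988289 * 0.46904316 - 112.2400 * 0.99600799 * 0.39063080 = 6.9353


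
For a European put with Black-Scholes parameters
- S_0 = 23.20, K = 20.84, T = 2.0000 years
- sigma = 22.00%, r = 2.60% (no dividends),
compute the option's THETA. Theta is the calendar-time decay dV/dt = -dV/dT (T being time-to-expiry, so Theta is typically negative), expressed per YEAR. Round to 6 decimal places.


d1 = 0.6675025718; d2 = 0.3563755881
phi(d1) = 0.3192699248; exp(-qT) = 1.0000000000; exp(-rT) = 0.9493288668
Theta = -S*exp(-qT)*phi(d1)*sigma/(2*sqrt(T)) + r*K*exp(-rT)*N(-d2) - q*S*exp(-qT)*N(-d1)
N(-d1) = 0.2522255837; N(-d2) = 0.3607796544; sqrt(T) = 1.4142135624
Term 1 = -23.2000 * 1.0000000000 * 0.3192699248 * 0.2200 / (2 * 1.4142135624) = -0.5761342344
Term 2 = 0.0260 * 20.8400 * 0.9493288668 * 0.3607796544 = 0.1855794092
Term 3 = 0 (no dividend yield, q = 0)
Theta = -0.5761342344 + (0.1855794092) + (0.0000000000) = -0.390555

Answer: Theta = -0.390555


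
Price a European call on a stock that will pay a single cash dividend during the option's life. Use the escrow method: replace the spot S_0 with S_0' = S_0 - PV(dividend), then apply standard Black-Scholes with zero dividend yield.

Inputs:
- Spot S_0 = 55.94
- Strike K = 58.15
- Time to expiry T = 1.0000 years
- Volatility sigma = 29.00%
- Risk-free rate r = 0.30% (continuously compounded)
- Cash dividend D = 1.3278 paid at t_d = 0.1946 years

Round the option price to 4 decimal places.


PV(D) = D * exp(-r * t_d) = 1.3278 * 0.99941637 = 1.32702506
S_0' = S_0 - PV(D) = 55.9400 - 1.32702506 = 54.61297494
d1 = (ln(S_0'/K) + (r + sigma^2/2)*T) / (sigma*sqrt(T)) = -0.06104961
d2 = d1 - sigma*sqrt(T) = -0.35104961
exp(-rT) = 0.99700450
N(d1) = 0.47565985; N(d2) = 0.36277556
C = S_0' * N(d1) - K * exp(-rT) * N(d2) = 54.61297494 * 0.47565985 - 58.1500 * 0.99700450 * 0.36277556 = 4.9450

Answer: Price = 4.9450


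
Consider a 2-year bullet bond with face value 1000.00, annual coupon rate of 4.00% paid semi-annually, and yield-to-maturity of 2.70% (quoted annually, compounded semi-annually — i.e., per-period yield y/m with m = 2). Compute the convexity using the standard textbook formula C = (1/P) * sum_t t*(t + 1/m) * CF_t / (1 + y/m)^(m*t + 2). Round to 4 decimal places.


Answer: Convexity = 4.6821

Derivation:
Coupon per period c = face * coupon_rate / m = 20.000000
Periods per year m = 2; per-period yield y/m = 0.013500
Number of cashflows N = 4
Cashflows (t years, CF_t, discount factor 1/(1+y/m)^(m*t), PV):
  t = 0.5000: CF_t = 20.000000, DF = 0.986680, PV = 19.733596
  t = 1.0000: CF_t = 20.000000, DF = 0.973537, PV = 19.470741
  t = 1.5000: CF_t = 20.000000, DF = 0.960569, PV = 19.211388
  t = 2.0000: CF_t = 1020.000000, DF = 0.947774, PV = 966.729919
Price P = sum_t PV_t = 1025.145645
Convexity numerator sum_t t*(t + 1/m) * CF_t / (1+y/m)^(m*t + 2):
  t = 0.5000: term = 9.605694
  t = 1.0000: term = 28.433233
  t = 1.5000: term = 56.108994
  t = 2.0000: term = 4705.737074
Convexity = (1/P) * sum = 4799.884995 / 1025.145645 = 4.682149


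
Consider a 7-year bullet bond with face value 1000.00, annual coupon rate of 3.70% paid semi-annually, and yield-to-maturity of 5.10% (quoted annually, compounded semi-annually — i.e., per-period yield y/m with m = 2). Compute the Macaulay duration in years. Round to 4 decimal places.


Answer: Macaulay duration = 6.1894 years

Derivation:
Coupon per period c = face * coupon_rate / m = 18.500000
Periods per year m = 2; per-period yield y/m = 0.025500
Number of cashflows N = 14
Cashflows (t years, CF_t, discount factor 1/(1+y/m)^(m*t), PV):
  t = 0.5000: CF_t = 18.500000, DF = 0.975134, PV = 18.039980
  t = 1.0000: CF_t = 18.500000, DF = 0.950886, PV = 17.591400
  t = 1.5000: CF_t = 18.500000, DF = 0.927242, PV = 17.153973
  t = 2.0000: CF_t = 18.500000, DF = 0.904185, PV = 16.727424
  t = 2.5000: CF_t = 18.500000, DF = 0.881702, PV = 16.311481
  t = 3.0000: CF_t = 18.500000, DF = 0.859777, PV = 15.905881
  t = 3.5000: CF_t = 18.500000, DF = 0.838398, PV = 15.510367
  t = 4.0000: CF_t = 18.500000, DF = 0.817551, PV = 15.124688
  t = 4.5000: CF_t = 18.500000, DF = 0.797222, PV = 14.748598
  t = 5.0000: CF_t = 18.500000, DF = 0.777398, PV = 14.381861
  t = 5.5000: CF_t = 18.500000, DF = 0.758067, PV = 14.024243
  t = 6.0000: CF_t = 18.500000, DF = 0.739217, PV = 13.675517
  t = 6.5000: CF_t = 18.500000, DF = 0.720836, PV = 13.335463
  t = 7.0000: CF_t = 1018.500000, DF = 0.702912, PV = 715.915438
Price P = sum_t PV_t = 918.446314
Macaulay numerator sum_t t * PV_t:
  t * PV_t at t = 0.5000: 9.019990
  t * PV_t at t = 1.0000: 17.591400
  t * PV_t at t = 1.5000: 25.730960
  t * PV_t at t = 2.0000: 33.454848
  t * PV_t at t = 2.5000: 40.778703
  t * PV_t at t = 3.0000: 47.717644
  t * PV_t at t = 3.5000: 54.286285
  t * PV_t at t = 4.0000: 60.498750
  t * PV_t at t = 4.5000: 66.368692
  t * PV_t at t = 5.0000: 71.909304
  t * PV_t at t = 5.5000: 77.133334
  t * PV_t at t = 6.0000: 82.053102
  t * PV_t at t = 6.5000: 86.680507
  t * PV_t at t = 7.0000: 5011.408064
Macaulay duration D = (sum_t t * PV_t) / P = 5684.631585 / 918.446314 = 6.189400


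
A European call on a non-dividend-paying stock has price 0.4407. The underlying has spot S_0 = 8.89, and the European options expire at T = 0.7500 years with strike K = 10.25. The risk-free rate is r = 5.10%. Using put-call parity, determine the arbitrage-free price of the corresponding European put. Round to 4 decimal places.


Answer: Put price = 1.4160

Derivation:
Put-call parity: C - P = S_0 * exp(-qT) - K * exp(-rT).
S_0 * exp(-qT) = 8.8900 * 1.00000000 = 8.89000000
K * exp(-rT) = 10.2500 * 0.96247229 = 9.86534100
P = C - S*exp(-qT) + K*exp(-rT)
P = 0.4407 - 8.89000000 + 9.86534100 = 1.4160


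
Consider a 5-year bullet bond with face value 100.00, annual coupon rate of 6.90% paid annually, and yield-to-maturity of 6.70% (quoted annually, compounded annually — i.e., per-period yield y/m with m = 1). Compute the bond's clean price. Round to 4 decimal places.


Coupon per period c = face * coupon_rate / m = 6.900000
Periods per year m = 1; per-period yield y/m = 0.067000
Number of cashflows N = 5
Cashflows (t years, CF_t, discount factor 1/(1+y/m)^(m*t), PV):
  t = 1.0000: CF_t = 6.900000, DF = 0.937207, PV = 6.466729
  t = 2.0000: CF_t = 6.900000, DF = 0.878357, PV = 6.060665
  t = 3.0000: CF_t = 6.900000, DF = 0.823203, PV = 5.680098
  t = 4.0000: CF_t = 6.900000, DF = 0.771511, PV = 5.323428
  t = 5.0000: CF_t = 106.900000, DF = 0.723066, PV = 77.295749
Price P = sum_t PV_t = 100.826669

Answer: Price = 100.8267


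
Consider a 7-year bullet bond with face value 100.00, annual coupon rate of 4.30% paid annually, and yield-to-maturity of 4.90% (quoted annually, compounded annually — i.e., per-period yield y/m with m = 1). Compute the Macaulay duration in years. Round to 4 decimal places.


Coupon per period c = face * coupon_rate / m = 4.300000
Periods per year m = 1; per-period yield y/m = 0.049000
Number of cashflows N = 7
Cashflows (t years, CF_t, discount factor 1/(1+y/m)^(m*t), PV):
  t = 1.0000: CF_t = 4.300000, DF = 0.953289, PV = 4.099142
  t = 2.0000: CF_t = 4.300000, DF = 0.908760, PV = 3.907666
  t = 3.0000: CF_t = 4.300000, DF = 0.866310, PV = 3.725135
  t = 4.0000: CF_t = 4.300000, DF = 0.825844, PV = 3.551129
  t = 5.0000: CF_t = 4.300000, DF = 0.787268, PV = 3.385252
  t = 6.0000: CF_t = 4.300000, DF = 0.750494, PV = 3.227123
  t = 7.0000: CF_t = 104.300000, DF = 0.715437, PV = 74.620111
Price P = sum_t PV_t = 96.515559
Macaulay numerator sum_t t * PV_t:
  t * PV_t at t = 1.0000: 4.099142
  t * PV_t at t = 2.0000: 7.815333
  t * PV_t at t = 3.0000: 11.175404
  t * PV_t at t = 4.0000: 14.204518
  t * PV_t at t = 5.0000: 16.926260
  t * PV_t at t = 6.0000: 19.362738
  t * PV_t at t = 7.0000: 522.340777
Macaulay duration D = (sum_t t * PV_t) / P = 595.924173 / 96.515559 = 6.174385

Answer: Macaulay duration = 6.1744 years


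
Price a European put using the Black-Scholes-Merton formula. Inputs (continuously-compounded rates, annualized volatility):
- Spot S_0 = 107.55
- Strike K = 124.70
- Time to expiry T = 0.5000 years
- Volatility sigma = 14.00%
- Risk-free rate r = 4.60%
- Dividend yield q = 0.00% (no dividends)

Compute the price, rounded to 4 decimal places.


d1 = (ln(S/K) + (r - q + 0.5*sigma^2) * T) / (sigma * sqrt(T)) = -1.21273861
d2 = d1 - sigma * sqrt(T) = -1.31173356
exp(-rT) = 0.97726248; exp(-qT) = 1.00000000
P = K * exp(-rT) * N(-d2) - S_0 * exp(-qT) * N(-d1)
N(-d1) = 0.88738511; N(-d2) = 0.90519497
P = 124.7000 * 0.97726248 * 0.90519497 - 107.5500 * 1.00000000 * 0.88738511 = 14.8730

Answer: Price = 14.8730


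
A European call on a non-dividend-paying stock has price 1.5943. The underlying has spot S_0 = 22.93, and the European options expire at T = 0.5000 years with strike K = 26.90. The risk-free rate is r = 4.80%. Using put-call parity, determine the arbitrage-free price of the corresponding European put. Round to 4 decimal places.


Put-call parity: C - P = S_0 * exp(-qT) - K * exp(-rT).
S_0 * exp(-qT) = 22.9300 * 1.00000000 = 22.93000000
K * exp(-rT) = 26.9000 * 0.97628571 = 26.26208559
P = C - S*exp(-qT) + K*exp(-rT)
P = 1.5943 - 22.93000000 + 26.26208559 = 4.9264

Answer: Put price = 4.9264


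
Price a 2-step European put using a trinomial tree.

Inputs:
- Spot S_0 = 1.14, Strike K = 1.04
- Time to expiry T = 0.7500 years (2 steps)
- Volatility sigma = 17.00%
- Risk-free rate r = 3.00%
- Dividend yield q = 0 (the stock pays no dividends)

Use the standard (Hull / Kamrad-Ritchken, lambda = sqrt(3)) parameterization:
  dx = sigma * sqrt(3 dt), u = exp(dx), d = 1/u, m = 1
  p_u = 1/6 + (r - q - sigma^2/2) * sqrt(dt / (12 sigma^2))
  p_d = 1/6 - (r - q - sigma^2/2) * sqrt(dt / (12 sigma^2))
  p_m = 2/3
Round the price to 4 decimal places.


Answer: Price = V(0,0) = 0.0227

Derivation:
dt = T/N = 0.375000; dx = sigma*sqrt(3*dt) = 0.180312
u = exp(dx) = 1.197591; d = 1/u = 0.835009
p_u = 0.182837, p_m = 0.666667, p_d = 0.150497
Discount per step: exp(-r*dt) = 0.988813
Stock lattice S(k, j) with j the centered position index:
  k=0: S(0,+0) = 1.1400
  k=1: S(1,-1) = 0.9519; S(1,+0) = 1.1400; S(1,+1) = 1.3653
  k=2: S(2,-2) = 0.7949; S(2,-1) = 0.9519; S(2,+0) = 1.1400; S(2,+1) = 1.3653; S(2,+2) = 1.6350
Terminal payoffs V(N, j) = max(K - S_T, 0):
  V(2,-2) = 0.245145; V(2,-1) = 0.088089; V(2,+0) = 0.000000; V(2,+1) = 0.000000; V(2,+2) = 0.000000
Backward induction: V(k, j) = exp(-r*dt) * [p_u * V(k+1, j+1) + p_m * V(k+1, j) + p_d * V(k+1, j-1)]
  V(1,-1) = exp(-r*dt) * [p_u*0.000000 + p_m*0.088089 + p_d*0.245145] = 0.094550
  V(1,+0) = exp(-r*dt) * [p_u*0.000000 + p_m*0.000000 + p_d*0.088089] = 0.013109
  V(1,+1) = exp(-r*dt) * [p_u*0.000000 + p_m*0.000000 + p_d*0.000000] = 0.000000
  V(0,+0) = exp(-r*dt) * [p_u*0.000000 + p_m*0.013109 + p_d*0.094550] = 0.022712


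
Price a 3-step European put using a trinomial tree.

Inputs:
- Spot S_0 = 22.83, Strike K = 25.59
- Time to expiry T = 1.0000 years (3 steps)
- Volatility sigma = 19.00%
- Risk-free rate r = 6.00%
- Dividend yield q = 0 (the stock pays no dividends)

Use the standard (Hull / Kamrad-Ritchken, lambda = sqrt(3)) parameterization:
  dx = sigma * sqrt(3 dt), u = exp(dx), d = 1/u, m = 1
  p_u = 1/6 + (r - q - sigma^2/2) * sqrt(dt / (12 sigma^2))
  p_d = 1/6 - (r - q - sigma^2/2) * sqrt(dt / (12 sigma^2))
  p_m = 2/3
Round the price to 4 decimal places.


dt = T/N = 0.333333; dx = sigma*sqrt(3*dt) = 0.190000
u = exp(dx) = 1.209250; d = 1/u = 0.826959
p_u = 0.203465, p_m = 0.666667, p_d = 0.129868
Discount per step: exp(-r*dt) = 0.980199
Stock lattice S(k, j) with j the centered position index:
  k=0: S(0,+0) = 22.8300
  k=1: S(1,-1) = 18.8795; S(1,+0) = 22.8300; S(1,+1) = 27.6072
  k=2: S(2,-2) = 15.6126; S(2,-1) = 18.8795; S(2,+0) = 22.8300; S(2,+1) = 27.6072; S(2,+2) = 33.3840
  k=3: S(3,-3) = 12.9109; S(3,-2) = 15.6126; S(3,-1) = 18.8795; S(3,+0) = 22.8300; S(3,+1) = 27.6072; S(3,+2) = 33.3840; S(3,+3) = 40.3695
Terminal payoffs V(N, j) = max(K - S_T, 0):
  V(3,-3) = 12.679054; V(3,-2) = 9.977444; V(3,-1) = 6.710523; V(3,+0) = 2.760000; V(3,+1) = 0.000000; V(3,+2) = 0.000000; V(3,+3) = 0.000000
Backward induction: V(k, j) = exp(-r*dt) * [p_u * V(k+1, j+1) + p_m * V(k+1, j) + p_d * V(k+1, j-1)]
  V(2,-2) = exp(-r*dt) * [p_u*6.710523 + p_m*9.977444 + p_d*12.679054] = 9.472242
  V(2,-1) = exp(-r*dt) * [p_u*2.760000 + p_m*6.710523 + p_d*9.977444] = 6.205638
  V(2,+0) = exp(-r*dt) * [p_u*0.000000 + p_m*2.760000 + p_d*6.710523] = 2.657794
  V(2,+1) = exp(-r*dt) * [p_u*0.000000 + p_m*0.000000 + p_d*2.760000] = 0.351339
  V(2,+2) = exp(-r*dt) * [p_u*0.000000 + p_m*0.000000 + p_d*0.000000] = 0.000000
  V(1,-1) = exp(-r*dt) * [p_u*2.657794 + p_m*6.205638 + p_d*9.472242] = 5.791019
  V(1,+0) = exp(-r*dt) * [p_u*0.351339 + p_m*2.657794 + p_d*6.205638] = 2.596805
  V(1,+1) = exp(-r*dt) * [p_u*0.000000 + p_m*0.351339 + p_d*2.657794] = 0.567917
  V(0,+0) = exp(-r*dt) * [p_u*0.567917 + p_m*2.596805 + p_d*5.791019] = 2.547365

Answer: Price = V(0,0) = 2.5474


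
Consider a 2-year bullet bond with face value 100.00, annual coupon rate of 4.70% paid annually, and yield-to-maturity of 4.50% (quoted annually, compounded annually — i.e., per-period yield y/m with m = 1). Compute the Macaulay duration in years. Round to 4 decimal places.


Coupon per period c = face * coupon_rate / m = 4.700000
Periods per year m = 1; per-period yield y/m = 0.045000
Number of cashflows N = 2
Cashflows (t years, CF_t, discount factor 1/(1+y/m)^(m*t), PV):
  t = 1.0000: CF_t = 4.700000, DF = 0.956938, PV = 4.497608
  t = 2.0000: CF_t = 104.700000, DF = 0.915730, PV = 95.876926
Price P = sum_t PV_t = 100.374534
Macaulay numerator sum_t t * PV_t:
  t * PV_t at t = 1.0000: 4.497608
  t * PV_t at t = 2.0000: 191.753852
Macaulay duration D = (sum_t t * PV_t) / P = 196.251459 / 100.374534 = 1.955192

Answer: Macaulay duration = 1.9552 years


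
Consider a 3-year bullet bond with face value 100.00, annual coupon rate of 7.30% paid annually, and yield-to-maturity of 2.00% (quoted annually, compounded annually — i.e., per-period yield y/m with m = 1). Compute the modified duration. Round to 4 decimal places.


Answer: Modified duration = 2.7598

Derivation:
Coupon per period c = face * coupon_rate / m = 7.300000
Periods per year m = 1; per-period yield y/m = 0.020000
Number of cashflows N = 3
Cashflows (t years, CF_t, discount factor 1/(1+y/m)^(m*t), PV):
  t = 1.0000: CF_t = 7.300000, DF = 0.980392, PV = 7.156863
  t = 2.0000: CF_t = 7.300000, DF = 0.961169, PV = 7.016532
  t = 3.0000: CF_t = 107.300000, DF = 0.942322, PV = 101.111186
Price P = sum_t PV_t = 115.284581
First compute Macaulay numerator sum_t t * PV_t:
  t * PV_t at t = 1.0000: 7.156863
  t * PV_t at t = 2.0000: 14.033064
  t * PV_t at t = 3.0000: 303.333559
Macaulay duration D = 324.523486 / 115.284581 = 2.814977
Modified duration = D / (1 + y/m) = 2.814977 / (1 + 0.020000) = 2.759782


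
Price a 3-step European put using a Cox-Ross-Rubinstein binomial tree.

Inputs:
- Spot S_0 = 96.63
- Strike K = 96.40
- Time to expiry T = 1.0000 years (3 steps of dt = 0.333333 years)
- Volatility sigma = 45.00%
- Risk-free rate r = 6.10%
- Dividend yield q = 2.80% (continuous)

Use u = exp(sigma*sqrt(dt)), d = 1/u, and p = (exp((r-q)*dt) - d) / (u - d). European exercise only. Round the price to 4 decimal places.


Answer: Price = V(0,0) = 16.1956

Derivation:
dt = T/N = 0.333333
u = exp(sigma*sqrt(dt)) = 1.296681; d = 1/u = 0.771200
p = (exp((r-q)*dt) - d) / (u - d) = 0.456460
Discount per step: exp(-r*dt) = 0.979872
Stock lattice S(k, i) with i counting down-moves:
  k=0: S(0,0) = 96.6300
  k=1: S(1,0) = 125.2982; S(1,1) = 74.5210
  k=2: S(2,0) = 162.4718; S(2,1) = 96.6300; S(2,2) = 57.4706
  k=3: S(3,0) = 210.6740; S(3,1) = 125.2982; S(3,2) = 74.5210; S(3,3) = 44.3213
Terminal payoffs V(N, i) = max(K - S_T, 0):
  V(3,0) = 0.000000; V(3,1) = 0.000000; V(3,2) = 21.878950; V(3,3) = 52.078655
Backward induction: V(k, i) = exp(-r*dt) * [p * V(k+1, i) + (1-p) * V(k+1, i+1)].
  V(2,0) = exp(-r*dt) * [p*0.000000 + (1-p)*0.000000] = 0.000000
  V(2,1) = exp(-r*dt) * [p*0.000000 + (1-p)*21.878950] = 11.652726
  V(2,2) = exp(-r*dt) * [p*21.878950 + (1-p)*52.078655] = 37.522929
  V(1,0) = exp(-r*dt) * [p*0.000000 + (1-p)*11.652726] = 6.206240
  V(1,1) = exp(-r*dt) * [p*11.652726 + (1-p)*37.522929] = 25.196646
  V(0,0) = exp(-r*dt) * [p*6.206240 + (1-p)*25.196646] = 16.195608


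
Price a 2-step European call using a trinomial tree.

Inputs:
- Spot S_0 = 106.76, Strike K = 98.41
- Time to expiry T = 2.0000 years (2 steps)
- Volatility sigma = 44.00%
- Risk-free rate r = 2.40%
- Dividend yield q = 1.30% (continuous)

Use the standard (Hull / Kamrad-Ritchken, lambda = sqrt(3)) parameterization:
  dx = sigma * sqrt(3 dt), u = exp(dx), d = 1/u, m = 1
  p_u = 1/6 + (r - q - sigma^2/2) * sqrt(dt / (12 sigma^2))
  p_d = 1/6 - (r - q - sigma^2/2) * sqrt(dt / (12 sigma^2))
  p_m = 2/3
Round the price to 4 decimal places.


dt = T/N = 1.000000; dx = sigma*sqrt(3*dt) = 0.762102
u = exp(dx) = 2.142776; d = 1/u = 0.466684
p_u = 0.110375, p_m = 0.666667, p_d = 0.222958
Discount per step: exp(-r*dt) = 0.976286
Stock lattice S(k, j) with j the centered position index:
  k=0: S(0,+0) = 106.7600
  k=1: S(1,-1) = 49.8232; S(1,+0) = 106.7600; S(1,+1) = 228.7628
  k=2: S(2,-2) = 23.2517; S(2,-1) = 49.8232; S(2,+0) = 106.7600; S(2,+1) = 228.7628; S(2,+2) = 490.1875
Terminal payoffs V(N, j) = max(S_T - K, 0):
  V(2,-2) = 0.000000; V(2,-1) = 0.000000; V(2,+0) = 8.350000; V(2,+1) = 130.352805; V(2,+2) = 391.777531
Backward induction: V(k, j) = exp(-r*dt) * [p_u * V(k+1, j+1) + p_m * V(k+1, j) + p_d * V(k+1, j-1)]
  V(1,-1) = exp(-r*dt) * [p_u*8.350000 + p_m*0.000000 + p_d*0.000000] = 0.899776
  V(1,+0) = exp(-r*dt) * [p_u*130.352805 + p_m*8.350000 + p_d*0.000000] = 19.481156
  V(1,+1) = exp(-r*dt) * [p_u*391.777531 + p_m*130.352805 + p_d*8.350000] = 128.875594
  V(0,+0) = exp(-r*dt) * [p_u*128.875594 + p_m*19.481156 + p_d*0.899776] = 26.762623

Answer: Price = V(0,0) = 26.7626


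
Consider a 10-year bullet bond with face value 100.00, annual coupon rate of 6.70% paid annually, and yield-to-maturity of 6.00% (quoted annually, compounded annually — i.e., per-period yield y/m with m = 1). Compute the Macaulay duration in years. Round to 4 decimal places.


Coupon per period c = face * coupon_rate / m = 6.700000
Periods per year m = 1; per-period yield y/m = 0.060000
Number of cashflows N = 10
Cashflows (t years, CF_t, discount factor 1/(1+y/m)^(m*t), PV):
  t = 1.0000: CF_t = 6.700000, DF = 0.943396, PV = 6.320755
  t = 2.0000: CF_t = 6.700000, DF = 0.889996, PV = 5.962976
  t = 3.0000: CF_t = 6.700000, DF = 0.839619, PV = 5.625449
  t = 4.0000: CF_t = 6.700000, DF = 0.792094, PV = 5.307028
  t = 5.0000: CF_t = 6.700000, DF = 0.747258, PV = 5.006630
  t = 6.0000: CF_t = 6.700000, DF = 0.704961, PV = 4.723236
  t = 7.0000: CF_t = 6.700000, DF = 0.665057, PV = 4.455883
  t = 8.0000: CF_t = 6.700000, DF = 0.627412, PV = 4.203663
  t = 9.0000: CF_t = 6.700000, DF = 0.591898, PV = 3.965720
  t = 10.0000: CF_t = 106.700000, DF = 0.558395, PV = 59.580723
Price P = sum_t PV_t = 105.152061
Macaulay numerator sum_t t * PV_t:
  t * PV_t at t = 1.0000: 6.320755
  t * PV_t at t = 2.0000: 11.925952
  t * PV_t at t = 3.0000: 16.876348
  t * PV_t at t = 4.0000: 21.228110
  t * PV_t at t = 5.0000: 25.033149
  t * PV_t at t = 6.0000: 28.339414
  t * PV_t at t = 7.0000: 31.191179
  t * PV_t at t = 8.0000: 33.629303
  t * PV_t at t = 9.0000: 35.691477
  t * PV_t at t = 10.0000: 595.807227
Macaulay duration D = (sum_t t * PV_t) / P = 806.042913 / 105.152061 = 7.665498

Answer: Macaulay duration = 7.6655 years


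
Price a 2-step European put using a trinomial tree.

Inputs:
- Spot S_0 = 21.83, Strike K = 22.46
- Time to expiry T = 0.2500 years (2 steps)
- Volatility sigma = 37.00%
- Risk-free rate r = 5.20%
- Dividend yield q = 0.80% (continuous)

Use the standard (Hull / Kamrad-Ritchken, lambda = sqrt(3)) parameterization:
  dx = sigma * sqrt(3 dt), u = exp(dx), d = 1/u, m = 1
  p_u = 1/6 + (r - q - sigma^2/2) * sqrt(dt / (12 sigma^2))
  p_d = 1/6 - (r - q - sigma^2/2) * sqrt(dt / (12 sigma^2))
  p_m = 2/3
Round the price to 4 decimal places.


dt = T/N = 0.125000; dx = sigma*sqrt(3*dt) = 0.226578
u = exp(dx) = 1.254300; d = 1/u = 0.797257
p_u = 0.159922, p_m = 0.666667, p_d = 0.173411
Discount per step: exp(-r*dt) = 0.993521
Stock lattice S(k, j) with j the centered position index:
  k=0: S(0,+0) = 21.8300
  k=1: S(1,-1) = 17.4041; S(1,+0) = 21.8300; S(1,+1) = 27.3814
  k=2: S(2,-2) = 13.8756; S(2,-1) = 17.4041; S(2,+0) = 21.8300; S(2,+1) = 27.3814; S(2,+2) = 34.3445
Terminal payoffs V(N, j) = max(K - S_T, 0):
  V(2,-2) = 8.584432; V(2,-1) = 5.055873; V(2,+0) = 0.630000; V(2,+1) = 0.000000; V(2,+2) = 0.000000
Backward induction: V(k, j) = exp(-r*dt) * [p_u * V(k+1, j+1) + p_m * V(k+1, j) + p_d * V(k+1, j-1)]
  V(1,-1) = exp(-r*dt) * [p_u*0.630000 + p_m*5.055873 + p_d*8.584432] = 4.927833
  V(1,+0) = exp(-r*dt) * [p_u*0.000000 + p_m*0.630000 + p_d*5.055873] = 1.288343
  V(1,+1) = exp(-r*dt) * [p_u*0.000000 + p_m*0.000000 + p_d*0.630000] = 0.108541
  V(0,+0) = exp(-r*dt) * [p_u*0.108541 + p_m*1.288343 + p_d*4.927833] = 1.719580

Answer: Price = V(0,0) = 1.7196


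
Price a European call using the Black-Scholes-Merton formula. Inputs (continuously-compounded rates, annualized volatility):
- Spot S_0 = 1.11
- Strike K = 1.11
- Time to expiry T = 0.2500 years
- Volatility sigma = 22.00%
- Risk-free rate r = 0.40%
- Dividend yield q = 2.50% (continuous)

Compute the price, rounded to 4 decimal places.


Answer: Price = 0.0457

Derivation:
d1 = (ln(S/K) + (r - q + 0.5*sigma^2) * T) / (sigma * sqrt(T)) = 0.00727273
d2 = d1 - sigma * sqrt(T) = -0.10272727
exp(-rT) = 0.99900050; exp(-qT) = 0.99376949
C = S_0 * exp(-qT) * N(d1) - K * exp(-rT) * N(d2)
N(d1) = 0.50290137; N(d2) = 0.45908971
C = 1.1100 * 0.99376949 * 0.50290137 - 1.1100 * 0.99900050 * 0.45908971 = 0.0457


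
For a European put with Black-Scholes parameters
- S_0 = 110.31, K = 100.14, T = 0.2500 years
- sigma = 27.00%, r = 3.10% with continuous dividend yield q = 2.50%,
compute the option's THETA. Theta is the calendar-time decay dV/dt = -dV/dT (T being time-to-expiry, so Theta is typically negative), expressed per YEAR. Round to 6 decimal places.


d1 = 0.7950953858; d2 = 0.6600953858
phi(d1) = 0.2908269479; exp(-qT) = 0.9937694906; exp(-rT) = 0.9922799538
Theta = -S*exp(-qT)*phi(d1)*sigma/(2*sqrt(T)) + r*K*exp(-rT)*N(-d2) - q*S*exp(-qT)*N(-d1)
N(-d1) = 0.2132790093; N(-d2) = 0.2545963098; sqrt(T) = 0.5000000000
Term 1 = -110.3100 * 0.9937694906 * 0.2908269479 * 0.2700 / (2 * 0.5000000000) = -8.6079345028
Term 2 = 0.0310 * 100.1400 * 0.9922799538 * 0.2545963098 = 0.7842519428
Term 3 = -0.0250 * 110.3100 * 0.9937694906 * 0.2132790093 = -0.5845055880
Theta = -8.6079345028 + (0.7842519428) + (-0.5845055880) = -8.408188

Answer: Theta = -8.408188


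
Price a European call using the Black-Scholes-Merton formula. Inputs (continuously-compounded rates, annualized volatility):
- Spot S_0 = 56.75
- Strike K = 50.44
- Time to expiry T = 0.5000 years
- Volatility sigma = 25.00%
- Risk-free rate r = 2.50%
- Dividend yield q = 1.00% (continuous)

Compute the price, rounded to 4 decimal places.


d1 = (ln(S/K) + (r - q + 0.5*sigma^2) * T) / (sigma * sqrt(T)) = 0.79759464
d2 = d1 - sigma * sqrt(T) = 0.62081795
exp(-rT) = 0.98757780; exp(-qT) = 0.99501248
C = S_0 * exp(-qT) * N(d1) - K * exp(-rT) * N(d2)
N(d1) = 0.78744712; N(d2) = 0.73264029
C = 56.7500 * 0.99501248 * 0.78744712 - 50.4400 * 0.98757780 * 0.73264029 = 7.9694

Answer: Price = 7.9694


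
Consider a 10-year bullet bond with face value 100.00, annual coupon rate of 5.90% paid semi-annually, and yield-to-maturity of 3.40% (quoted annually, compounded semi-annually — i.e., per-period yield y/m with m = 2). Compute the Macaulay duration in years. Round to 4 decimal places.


Answer: Macaulay duration = 7.9364 years

Derivation:
Coupon per period c = face * coupon_rate / m = 2.950000
Periods per year m = 2; per-period yield y/m = 0.017000
Number of cashflows N = 20
Cashflows (t years, CF_t, discount factor 1/(1+y/m)^(m*t), PV):
  t = 0.5000: CF_t = 2.950000, DF = 0.983284, PV = 2.900688
  t = 1.0000: CF_t = 2.950000, DF = 0.966848, PV = 2.852201
  t = 1.5000: CF_t = 2.950000, DF = 0.950686, PV = 2.804524
  t = 2.0000: CF_t = 2.950000, DF = 0.934795, PV = 2.757644
  t = 2.5000: CF_t = 2.950000, DF = 0.919169, PV = 2.711548
  t = 3.0000: CF_t = 2.950000, DF = 0.903804, PV = 2.666222
  t = 3.5000: CF_t = 2.950000, DF = 0.888696, PV = 2.621654
  t = 4.0000: CF_t = 2.950000, DF = 0.873841, PV = 2.577831
  t = 4.5000: CF_t = 2.950000, DF = 0.859234, PV = 2.534740
  t = 5.0000: CF_t = 2.950000, DF = 0.844871, PV = 2.492370
  t = 5.5000: CF_t = 2.950000, DF = 0.830748, PV = 2.450708
  t = 6.0000: CF_t = 2.950000, DF = 0.816862, PV = 2.409742
  t = 6.5000: CF_t = 2.950000, DF = 0.803207, PV = 2.369461
  t = 7.0000: CF_t = 2.950000, DF = 0.789781, PV = 2.329854
  t = 7.5000: CF_t = 2.950000, DF = 0.776579, PV = 2.290908
  t = 8.0000: CF_t = 2.950000, DF = 0.763598, PV = 2.252614
  t = 8.5000: CF_t = 2.950000, DF = 0.750834, PV = 2.214960
  t = 9.0000: CF_t = 2.950000, DF = 0.738283, PV = 2.177935
  t = 9.5000: CF_t = 2.950000, DF = 0.725942, PV = 2.141529
  t = 10.0000: CF_t = 102.950000, DF = 0.713807, PV = 73.486454
Price P = sum_t PV_t = 121.043586
Macaulay numerator sum_t t * PV_t:
  t * PV_t at t = 0.5000: 1.450344
  t * PV_t at t = 1.0000: 2.852201
  t * PV_t at t = 1.5000: 4.206786
  t * PV_t at t = 2.0000: 5.515288
  t * PV_t at t = 2.5000: 6.778869
  t * PV_t at t = 3.0000: 7.998666
  t * PV_t at t = 3.5000: 9.175788
  t * PV_t at t = 4.0000: 10.311323
  t * PV_t at t = 4.5000: 11.406331
  t * PV_t at t = 5.0000: 12.461849
  t * PV_t at t = 5.5000: 13.478893
  t * PV_t at t = 6.0000: 14.458453
  t * PV_t at t = 6.5000: 15.401499
  t * PV_t at t = 7.0000: 16.308977
  t * PV_t at t = 7.5000: 17.181813
  t * PV_t at t = 8.0000: 18.020912
  t * PV_t at t = 8.5000: 18.827157
  t * PV_t at t = 9.0000: 19.601413
  t * PV_t at t = 9.5000: 20.344523
  t * PV_t at t = 10.0000: 734.864542
Macaulay duration D = (sum_t t * PV_t) / P = 960.645626 / 121.043586 = 7.936361


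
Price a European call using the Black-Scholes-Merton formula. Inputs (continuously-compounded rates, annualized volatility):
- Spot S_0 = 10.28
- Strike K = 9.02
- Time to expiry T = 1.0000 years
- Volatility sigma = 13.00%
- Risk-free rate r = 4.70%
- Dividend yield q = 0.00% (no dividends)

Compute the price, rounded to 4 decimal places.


Answer: Price = 1.7222

Derivation:
d1 = (ln(S/K) + (r - q + 0.5*sigma^2) * T) / (sigma * sqrt(T)) = 1.43235328
d2 = d1 - sigma * sqrt(T) = 1.30235328
exp(-rT) = 0.95408740; exp(-qT) = 1.00000000
C = S_0 * exp(-qT) * N(d1) - K * exp(-rT) * N(d2)
N(d1) = 0.92397863; N(d2) = 0.90360218
C = 10.2800 * 1.00000000 * 0.92397863 - 9.0200 * 0.95408740 * 0.90360218 = 1.7222


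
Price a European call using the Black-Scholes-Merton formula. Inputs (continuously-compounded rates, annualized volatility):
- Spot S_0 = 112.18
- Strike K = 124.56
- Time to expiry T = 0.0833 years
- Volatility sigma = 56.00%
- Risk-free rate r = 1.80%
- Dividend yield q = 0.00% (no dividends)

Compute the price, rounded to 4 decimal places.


d1 = (ln(S/K) + (r - q + 0.5*sigma^2) * T) / (sigma * sqrt(T)) = -0.55759660
d2 = d1 - sigma * sqrt(T) = -0.71922234
exp(-rT) = 0.99850172; exp(-qT) = 1.00000000
C = S_0 * exp(-qT) * N(d1) - K * exp(-rT) * N(d2)
N(d1) = 0.28855994; N(d2) = 0.23600197
C = 112.1800 * 1.00000000 * 0.28855994 - 124.5600 * 0.99850172 * 0.23600197 = 3.0183

Answer: Price = 3.0183


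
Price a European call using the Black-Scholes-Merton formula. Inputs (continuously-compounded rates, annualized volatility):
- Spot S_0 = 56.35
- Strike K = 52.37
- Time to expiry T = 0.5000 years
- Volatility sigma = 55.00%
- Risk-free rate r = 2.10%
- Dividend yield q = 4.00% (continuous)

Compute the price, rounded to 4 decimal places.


Answer: Price = 10.0678

Derivation:
d1 = (ln(S/K) + (r - q + 0.5*sigma^2) * T) / (sigma * sqrt(T)) = 0.35837028
d2 = d1 - sigma * sqrt(T) = -0.03053844
exp(-rT) = 0.98955493; exp(-qT) = 0.98019867
C = S_0 * exp(-qT) * N(d1) - K * exp(-rT) * N(d2)
N(d1) = 0.63996689; N(d2) = 0.48781882
C = 56.3500 * 0.98019867 * 0.63996689 - 52.3700 * 0.98955493 * 0.48781882 = 10.0678


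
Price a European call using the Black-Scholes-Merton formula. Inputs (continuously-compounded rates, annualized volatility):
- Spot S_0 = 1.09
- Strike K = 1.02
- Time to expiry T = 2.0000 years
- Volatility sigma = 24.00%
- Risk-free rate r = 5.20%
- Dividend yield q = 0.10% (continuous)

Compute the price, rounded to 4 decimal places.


Answer: Price = 0.2356

Derivation:
d1 = (ln(S/K) + (r - q + 0.5*sigma^2) * T) / (sigma * sqrt(T)) = 0.66578543
d2 = d1 - sigma * sqrt(T) = 0.32637418
exp(-rT) = 0.90122530; exp(-qT) = 0.99800200
C = S_0 * exp(-qT) * N(d1) - K * exp(-rT) * N(d2)
N(d1) = 0.74722587; N(d2) = 0.62792936
C = 1.0900 * 0.99800200 * 0.74722587 - 1.0200 * 0.90122530 * 0.62792936 = 0.2356


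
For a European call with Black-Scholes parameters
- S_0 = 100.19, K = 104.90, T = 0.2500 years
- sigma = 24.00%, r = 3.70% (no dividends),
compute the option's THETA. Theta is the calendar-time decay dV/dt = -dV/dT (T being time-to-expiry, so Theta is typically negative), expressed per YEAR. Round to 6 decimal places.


Answer: Theta = -10.681421

Derivation:
d1 = -0.2457427678; d2 = -0.3657427678
phi(d1) = 0.3870763622; exp(-qT) = 1.0000000000; exp(-rT) = 0.9907926496
Theta = -S*exp(-qT)*phi(d1)*sigma/(2*sqrt(T)) - r*K*exp(-rT)*N(d2) + q*S*exp(-qT)*N(d1)
N(d1) = 0.4029406816; N(d2) = 0.3572785149; sqrt(T) = 0.5000000000
Term 1 = -100.1900 * 1.0000000000 * 0.3870763622 * 0.2400 / (2 * 0.5000000000) = -9.3074833749
Term 2 = -0.0370 * 104.9000 * 0.9907926496 * 0.3572785149 = -1.3739372201
Term 3 = 0 (no dividend yield, q = 0)
Theta = -9.3074833749 + (-1.3739372201) + (0.0000000000) = -10.681421


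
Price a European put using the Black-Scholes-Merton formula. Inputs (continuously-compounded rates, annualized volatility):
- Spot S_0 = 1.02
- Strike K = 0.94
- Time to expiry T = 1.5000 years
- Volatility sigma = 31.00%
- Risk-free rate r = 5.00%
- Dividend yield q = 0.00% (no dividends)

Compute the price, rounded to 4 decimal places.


d1 = (ln(S/K) + (r - q + 0.5*sigma^2) * T) / (sigma * sqrt(T)) = 0.60250344
d2 = d1 - sigma * sqrt(T) = 0.22283253
exp(-rT) = 0.92774349; exp(-qT) = 1.00000000
P = K * exp(-rT) * N(-d2) - S_0 * exp(-qT) * N(-d1)
N(-d1) = 0.27341954; N(-d2) = 0.41183292
P = 0.9400 * 0.92774349 * 0.41183292 - 1.0200 * 1.00000000 * 0.27341954 = 0.0803

Answer: Price = 0.0803


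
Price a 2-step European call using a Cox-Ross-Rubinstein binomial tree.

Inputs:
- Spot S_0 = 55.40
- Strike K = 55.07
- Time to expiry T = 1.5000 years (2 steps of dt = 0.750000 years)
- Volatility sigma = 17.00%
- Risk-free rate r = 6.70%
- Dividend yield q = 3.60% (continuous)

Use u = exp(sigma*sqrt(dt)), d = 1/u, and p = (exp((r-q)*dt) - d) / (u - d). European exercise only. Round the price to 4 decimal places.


dt = T/N = 0.750000
u = exp(sigma*sqrt(dt)) = 1.158614; d = 1/u = 0.863100
p = (exp((r-q)*dt) - d) / (u - d) = 0.542859
Discount per step: exp(-r*dt) = 0.950992
Stock lattice S(k, i) with i counting down-moves:
  k=0: S(0,0) = 55.4000
  k=1: S(1,0) = 64.1872; S(1,1) = 47.8158
  k=2: S(2,0) = 74.3682; S(2,1) = 55.4000; S(2,2) = 41.2698
Terminal payoffs V(N, i) = max(S_T - K, 0):
  V(2,0) = 19.298185; V(2,1) = 0.330000; V(2,2) = 0.000000
Backward induction: V(k, i) = exp(-r*dt) * [p * V(k+1, i) + (1-p) * V(k+1, i+1)].
  V(1,0) = exp(-r*dt) * [p*19.298185 + (1-p)*0.330000] = 10.106229
  V(1,1) = exp(-r*dt) * [p*0.330000 + (1-p)*0.000000] = 0.170364
  V(0,0) = exp(-r*dt) * [p*10.106229 + (1-p)*0.170364] = 5.291445

Answer: Price = V(0,0) = 5.2914


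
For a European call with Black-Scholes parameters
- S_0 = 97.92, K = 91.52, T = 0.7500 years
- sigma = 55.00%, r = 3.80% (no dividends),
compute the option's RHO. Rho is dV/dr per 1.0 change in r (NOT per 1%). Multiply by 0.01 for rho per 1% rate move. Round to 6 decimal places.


Answer: Rho = 32.386795

Derivation:
d1 = 0.4399005770; d2 = -0.0364133951
phi(d1) = 0.3621507230; exp(-qT) = 1.0000000000; exp(-rT) = 0.9719022941
N(d2) = 0.4854763668
Rho = K*T*exp(-rT)*N(d2) = 91.5200 * 0.7500 * 0.9719022941 * 0.4854763668 = 32.386795


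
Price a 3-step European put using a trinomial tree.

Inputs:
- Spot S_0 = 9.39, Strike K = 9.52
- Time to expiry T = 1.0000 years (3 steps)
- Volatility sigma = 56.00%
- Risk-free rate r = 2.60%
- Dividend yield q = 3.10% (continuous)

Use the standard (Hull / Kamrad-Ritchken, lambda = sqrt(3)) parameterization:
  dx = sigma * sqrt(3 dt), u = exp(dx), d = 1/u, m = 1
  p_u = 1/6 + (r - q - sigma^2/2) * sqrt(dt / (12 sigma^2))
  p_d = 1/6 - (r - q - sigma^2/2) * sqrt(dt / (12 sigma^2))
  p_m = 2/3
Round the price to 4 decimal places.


dt = T/N = 0.333333; dx = sigma*sqrt(3*dt) = 0.560000
u = exp(dx) = 1.750673; d = 1/u = 0.571209
p_u = 0.118512, p_m = 0.666667, p_d = 0.214821
Discount per step: exp(-r*dt) = 0.991371
Stock lattice S(k, j) with j the centered position index:
  k=0: S(0,+0) = 9.3900
  k=1: S(1,-1) = 5.3637; S(1,+0) = 9.3900; S(1,+1) = 16.4388
  k=2: S(2,-2) = 3.0638; S(2,-1) = 5.3637; S(2,+0) = 9.3900; S(2,+1) = 16.4388; S(2,+2) = 28.7790
  k=3: S(3,-3) = 1.7501; S(3,-2) = 3.0638; S(3,-1) = 5.3637; S(3,+0) = 9.3900; S(3,+1) = 16.4388; S(3,+2) = 28.7790; S(3,+3) = 50.3826
Terminal payoffs V(N, j) = max(K - S_T, 0):
  V(3,-3) = 7.769948; V(3,-2) = 6.456233; V(3,-1) = 4.156347; V(3,+0) = 0.130000; V(3,+1) = 0.000000; V(3,+2) = 0.000000; V(3,+3) = 0.000000
Backward induction: V(k, j) = exp(-r*dt) * [p_u * V(k+1, j+1) + p_m * V(k+1, j) + p_d * V(k+1, j-1)]
  V(2,-2) = exp(-r*dt) * [p_u*4.156347 + p_m*6.456233 + p_d*7.769948] = 6.410088
  V(2,-1) = exp(-r*dt) * [p_u*0.130000 + p_m*4.156347 + p_d*6.456233] = 4.137230
  V(2,+0) = exp(-r*dt) * [p_u*0.000000 + p_m*0.130000 + p_d*4.156347] = 0.971086
  V(2,+1) = exp(-r*dt) * [p_u*0.000000 + p_m*0.000000 + p_d*0.130000] = 0.027686
  V(2,+2) = exp(-r*dt) * [p_u*0.000000 + p_m*0.000000 + p_d*0.000000] = 0.000000
  V(1,-1) = exp(-r*dt) * [p_u*0.971086 + p_m*4.137230 + p_d*6.410088] = 4.213586
  V(1,+0) = exp(-r*dt) * [p_u*0.027686 + p_m*0.971086 + p_d*4.137230] = 1.526153
  V(1,+1) = exp(-r*dt) * [p_u*0.000000 + p_m*0.027686 + p_d*0.971086] = 0.225108
  V(0,+0) = exp(-r*dt) * [p_u*0.225108 + p_m*1.526153 + p_d*4.213586] = 1.932461

Answer: Price = V(0,0) = 1.9325
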